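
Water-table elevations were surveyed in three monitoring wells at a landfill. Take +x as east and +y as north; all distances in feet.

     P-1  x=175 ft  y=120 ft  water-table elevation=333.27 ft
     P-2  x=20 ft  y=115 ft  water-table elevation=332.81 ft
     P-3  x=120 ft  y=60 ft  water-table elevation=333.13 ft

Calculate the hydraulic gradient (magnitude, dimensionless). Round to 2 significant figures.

0.0030

Taking P-1 as reference: P-2−P-1 = (-155, -5, -0.46); P-3−P-1 = (-55, -60, -0.14).
Determinant of the coordinate differences = (-155)·(-60) − (-55)·(-5) = 9025.
∂h/∂x = [(-0.46)·(-60) − (-0.14)·(-5)] / 9025 = +0.002981
∂h/∂y = [(-155)·(-0.14) − (-55)·(-0.46)] / 9025 = -0.0003989
|∇h| = √(0.002981² + -0.0003989²) = 0.003008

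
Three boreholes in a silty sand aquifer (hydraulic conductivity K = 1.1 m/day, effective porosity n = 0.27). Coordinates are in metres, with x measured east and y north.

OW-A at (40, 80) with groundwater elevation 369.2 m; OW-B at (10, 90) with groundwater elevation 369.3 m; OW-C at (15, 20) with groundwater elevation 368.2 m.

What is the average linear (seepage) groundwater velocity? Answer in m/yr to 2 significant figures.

24 m/yr

Differences from OW-A: to OW-B (Δx, Δy, Δh) = (-30, 10, +0.1); to OW-C = (-25, -60, -1.0).
Solve a·Δx + b·Δy = Δh: det = (-30)·(-60) − (-25)·10 = 2050.
∂h/∂x = [(+0.1)·(-60) − (-1.0)·10] / 2050 = +0.001951
∂h/∂y = [(-30)·(-1.0) − (-25)·(+0.1)] / 2050 = +0.01585
|∇h| = √(0.001951² + 0.01585²) = 0.01597
Seepage velocity v = K·i/n = 1.1 × 0.01597 / 0.27 = 0.06506 m/day = 23.76 m/yr.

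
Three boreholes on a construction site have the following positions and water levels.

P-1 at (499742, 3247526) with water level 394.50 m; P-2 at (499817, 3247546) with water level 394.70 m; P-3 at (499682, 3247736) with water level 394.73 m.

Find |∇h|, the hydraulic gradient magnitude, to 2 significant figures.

Differences from P-1: to P-2 (Δx, Δy, Δh) = (75, 20, +0.20); to P-3 = (-60, 210, +0.23).
Solve a·Δx + b·Δy = Δh: det = 75·210 − (-60)·20 = 16950.
∂h/∂x = [(+0.20)·210 − (+0.23)·20] / 16950 = +0.002206
∂h/∂y = [75·(+0.23) − (-60)·(+0.20)] / 16950 = +0.001726
|∇h| = √(0.002206² + 0.001726²) = 0.002801

0.0028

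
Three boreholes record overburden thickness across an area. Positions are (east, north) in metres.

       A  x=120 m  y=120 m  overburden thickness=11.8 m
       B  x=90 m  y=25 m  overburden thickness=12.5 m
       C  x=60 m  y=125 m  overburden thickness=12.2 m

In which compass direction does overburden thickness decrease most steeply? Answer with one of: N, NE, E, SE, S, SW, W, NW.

NE

Taking A as reference: B−A = (-30, -95, +0.7); C−A = (-60, 5, +0.4).
Solve a·Δx + b·Δy = Δd: det = (-30)·5 − (-60)·(-95) = -5850.
∂d/∂x = [(+0.7)·5 − (+0.4)·(-95)] / -5850 = -0.007094
∂d/∂y = [(-30)·(+0.4) − (-60)·(+0.7)] / -5850 = -0.005128
Steepest decrease is along −∇f = (+0.007094 E, +0.005128 N) → northeast.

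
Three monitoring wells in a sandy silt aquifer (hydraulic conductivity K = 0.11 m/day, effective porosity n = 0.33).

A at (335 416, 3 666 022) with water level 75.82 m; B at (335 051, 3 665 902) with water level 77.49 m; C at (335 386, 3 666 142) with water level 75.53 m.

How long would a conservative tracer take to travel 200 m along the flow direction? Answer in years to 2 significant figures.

Taking A as reference: B−A = (-365, -120, +1.67); C−A = (-30, 120, -0.29).
Solve a·Δx + b·Δy = Δh: det = (-365)·120 − (-30)·(-120) = -47400.
∂h/∂x = [(+1.67)·120 − (-0.29)·(-120)] / -47400 = -0.003494
∂h/∂y = [(-365)·(-0.29) − (-30)·(+1.67)] / -47400 = -0.003290
|∇h| = √(-0.003494² + -0.003290²) = 0.004799
Seepage velocity v = K·i/n = 0.11 × 0.004799 / 0.33 = 0.0016 m/day.
t = 200 / 0.0016 = 1.25e+05 days = 342 years.

340 years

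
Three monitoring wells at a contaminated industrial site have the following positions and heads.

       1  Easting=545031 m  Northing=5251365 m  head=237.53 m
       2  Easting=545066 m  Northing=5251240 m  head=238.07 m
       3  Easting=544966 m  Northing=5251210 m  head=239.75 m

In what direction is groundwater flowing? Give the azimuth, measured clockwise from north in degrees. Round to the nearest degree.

060°

Taking 1 as reference: 2−1 = (35, -125, +0.54); 3−1 = (-65, -155, +2.22).
Determinant of the coordinate differences = 35·(-155) − (-65)·(-125) = -13550.
∂h/∂x = [(+0.54)·(-155) − (+2.22)·(-125)] / -13550 = -0.01430
∂h/∂y = [35·(+2.22) − (-65)·(+0.54)] / -13550 = -0.008325
Flow direction (−∇h) has components (+0.01430 E, +0.008325 N).
Azimuth = atan2(E, N) = atan2(+0.01430, +0.008325) = 59.8° ≈ 060°.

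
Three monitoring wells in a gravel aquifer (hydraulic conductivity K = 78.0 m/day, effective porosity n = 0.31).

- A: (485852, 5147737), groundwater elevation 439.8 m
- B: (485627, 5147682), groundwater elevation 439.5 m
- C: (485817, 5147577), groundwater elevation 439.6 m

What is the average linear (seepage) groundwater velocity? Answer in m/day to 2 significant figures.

0.37 m/day

With h = a·x + b·y + c and A as origin, the differences give:
  (-225)·a + (-55)·b = -0.3
  (-35)·a + (-160)·b = -0.2
Eliminate b (×(-160) and ×(-55), subtract): 34075·a = 37.00 → a = ∂h/∂x = +0.001086
Back-substitute: b = ∂h/∂y = +0.001012.
|∇h| = √(0.001086² + 0.001012²) = 0.001484
Seepage velocity v = K·i/n = 78.0 × 0.001484 / 0.31 = 0.3734 m/day.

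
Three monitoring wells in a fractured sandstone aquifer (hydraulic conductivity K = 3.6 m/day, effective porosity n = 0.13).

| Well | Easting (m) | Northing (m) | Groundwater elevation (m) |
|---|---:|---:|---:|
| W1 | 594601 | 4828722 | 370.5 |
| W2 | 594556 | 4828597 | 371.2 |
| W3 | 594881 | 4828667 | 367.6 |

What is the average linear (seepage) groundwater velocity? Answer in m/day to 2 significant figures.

0.30 m/day

Differences from W1: to W2 (Δx, Δy, Δh) = (-45, -125, +0.7); to W3 = (280, -55, -2.9).
Determinant of the coordinate differences = (-45)·(-55) − 280·(-125) = 37475.
∂h/∂x = [(+0.7)·(-55) − (-2.9)·(-125)] / 37475 = -0.01070
∂h/∂y = [(-45)·(-2.9) − 280·(+0.7)] / 37475 = -0.001748
|∇h| = √(-0.01070² + -0.001748²) = 0.01084
Seepage velocity v = K·i/n = 3.6 × 0.01084 / 0.13 = 0.3002 m/day.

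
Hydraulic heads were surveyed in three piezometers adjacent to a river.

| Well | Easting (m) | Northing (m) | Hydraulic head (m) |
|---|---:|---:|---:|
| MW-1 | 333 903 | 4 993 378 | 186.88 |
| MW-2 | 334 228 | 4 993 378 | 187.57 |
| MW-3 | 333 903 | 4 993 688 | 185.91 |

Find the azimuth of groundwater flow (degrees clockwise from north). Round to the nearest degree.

326°

∂h/∂x = (187.57 − 186.88) / (334228 − 333903) = +0.002123
∂h/∂y = (185.91 − 186.88) / (4993688 − 4993378) = -0.003129
Flow direction (−∇h) has components (-0.002123 E, +0.003129 N).
Azimuth = atan2(E, N) = atan2(-0.002123, +0.003129) = 325.8° ≈ 326°.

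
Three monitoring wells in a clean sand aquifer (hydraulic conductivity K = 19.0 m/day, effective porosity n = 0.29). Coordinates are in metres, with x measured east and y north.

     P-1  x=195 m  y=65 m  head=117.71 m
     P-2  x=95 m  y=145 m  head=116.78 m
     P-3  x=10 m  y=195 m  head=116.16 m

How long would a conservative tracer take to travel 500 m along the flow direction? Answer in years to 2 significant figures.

2.2 years

With h = a·x + b·y + c and P-1 as origin, the differences give:
  (-100)·a + 80·b = -0.93
  (-185)·a + 130·b = -1.55
Eliminate b (×130 and ×80, subtract): 1800·a = 3.100 → a = ∂h/∂x = +0.001722
Back-substitute: b = ∂h/∂y = -0.009472.
|∇h| = √(0.001722² + -0.009472²) = 0.009627
Seepage velocity v = K·i/n = 19.0 × 0.009627 / 0.29 = 0.6307 m/day.
t = 500 / 0.6307 = 792.8 days = 2.17 years.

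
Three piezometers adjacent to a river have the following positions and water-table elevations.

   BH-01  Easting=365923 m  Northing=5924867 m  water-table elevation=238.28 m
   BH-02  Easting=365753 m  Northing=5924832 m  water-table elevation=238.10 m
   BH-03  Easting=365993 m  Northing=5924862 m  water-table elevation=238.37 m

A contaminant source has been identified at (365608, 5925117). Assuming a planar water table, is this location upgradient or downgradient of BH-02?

downgradient

Differences from BH-01: to BH-02 (Δx, Δy, Δh) = (-170, -35, -0.18); to BH-03 = (70, -5, +0.09).
Solve a·Δx + b·Δy = Δh: det = (-170)·(-5) − 70·(-35) = 3300.
∂h/∂x = [(-0.18)·(-5) − (+0.09)·(-35)] / 3300 = +0.001227
∂h/∂y = [(-170)·(+0.09) − 70·(-0.18)] / 3300 = -0.0008182
Head at (365608, 5925117) = 238.28 + (+0.001227)·(-315) + (-0.0008182)·(250) = 237.69 m.
That is lower than the 238.10 m at BH-02, so the point is downgradient.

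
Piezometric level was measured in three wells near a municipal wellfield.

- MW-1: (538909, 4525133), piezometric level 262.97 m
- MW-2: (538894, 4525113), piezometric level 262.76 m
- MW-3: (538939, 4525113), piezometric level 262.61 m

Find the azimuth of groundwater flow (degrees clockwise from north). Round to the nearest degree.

Taking MW-1 as reference: MW-2−MW-1 = (-15, -20, -0.21); MW-3−MW-1 = (30, -20, -0.36).
Determinant of the coordinate differences = (-15)·(-20) − 30·(-20) = 900.
∂h/∂x = [(-0.21)·(-20) − (-0.36)·(-20)] / 900 = -0.003333
∂h/∂y = [(-15)·(-0.36) − 30·(-0.21)] / 900 = +0.01300
Flow direction (−∇h) has components (+0.003333 E, -0.01300 N).
Azimuth = atan2(E, N) = atan2(+0.003333, -0.01300) = 165.6° ≈ 166°.

166°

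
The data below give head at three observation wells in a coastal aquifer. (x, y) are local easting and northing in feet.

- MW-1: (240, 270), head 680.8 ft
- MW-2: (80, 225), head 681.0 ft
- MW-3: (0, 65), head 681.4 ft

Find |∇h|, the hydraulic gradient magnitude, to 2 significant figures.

0.0023

Differences from MW-1: to MW-2 (Δx, Δy, Δh) = (-160, -45, +0.2); to MW-3 = (-240, -205, +0.6).
Determinant of the coordinate differences = (-160)·(-205) − (-240)·(-45) = 22000.
∂h/∂x = [(+0.2)·(-205) − (+0.6)·(-45)] / 22000 = -0.0006364
∂h/∂y = [(-160)·(+0.6) − (-240)·(+0.2)] / 22000 = -0.002182
|∇h| = √(-0.0006364² + -0.002182²) = 0.002273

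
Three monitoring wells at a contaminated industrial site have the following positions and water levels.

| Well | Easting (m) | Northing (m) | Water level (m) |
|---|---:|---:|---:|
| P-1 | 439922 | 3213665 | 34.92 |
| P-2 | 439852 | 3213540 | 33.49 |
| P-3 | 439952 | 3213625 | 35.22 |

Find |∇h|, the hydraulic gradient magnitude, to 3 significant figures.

0.0148

Taking P-1 as reference: P-2−P-1 = (-70, -125, -1.43); P-3−P-1 = (30, -40, +0.30).
Determinant of the coordinate differences = (-70)·(-40) − 30·(-125) = 6550.
∂h/∂x = [(-1.43)·(-40) − (+0.30)·(-125)] / 6550 = +0.01446
∂h/∂y = [(-70)·(+0.30) − 30·(-1.43)] / 6550 = +0.003344
|∇h| = √(0.01446² + 0.003344²) = 0.01484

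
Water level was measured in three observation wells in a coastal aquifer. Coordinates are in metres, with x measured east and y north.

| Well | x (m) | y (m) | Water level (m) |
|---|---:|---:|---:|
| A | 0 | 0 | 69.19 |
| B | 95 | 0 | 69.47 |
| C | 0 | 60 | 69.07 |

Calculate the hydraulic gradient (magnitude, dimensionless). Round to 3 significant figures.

∂h/∂x = (69.47 − 69.19) / (95 − 0) = +0.002947
∂h/∂y = (69.07 − 69.19) / (60 − 0) = -0.002000
|∇h| = √(0.002947² + -0.002000²) = 0.003562

0.00356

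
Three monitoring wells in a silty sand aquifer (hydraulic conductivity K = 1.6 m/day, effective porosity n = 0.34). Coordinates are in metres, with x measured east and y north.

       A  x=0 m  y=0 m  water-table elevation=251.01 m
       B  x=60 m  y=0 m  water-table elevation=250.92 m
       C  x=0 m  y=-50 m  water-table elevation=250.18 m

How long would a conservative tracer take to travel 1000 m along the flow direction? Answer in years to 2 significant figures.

∂h/∂x = (250.92 − 251.01) / (60 − 0) = -0.001500
∂h/∂y = (250.18 − 251.01) / (-50 − 0) = +0.01660
|∇h| = √(-0.001500² + 0.01660²) = 0.01667
Seepage velocity v = K·i/n = 1.6 × 0.01667 / 0.34 = 0.07845 m/day.
t = 1000 / 0.07845 = 1.275e+04 days = 34.9 years.

35 years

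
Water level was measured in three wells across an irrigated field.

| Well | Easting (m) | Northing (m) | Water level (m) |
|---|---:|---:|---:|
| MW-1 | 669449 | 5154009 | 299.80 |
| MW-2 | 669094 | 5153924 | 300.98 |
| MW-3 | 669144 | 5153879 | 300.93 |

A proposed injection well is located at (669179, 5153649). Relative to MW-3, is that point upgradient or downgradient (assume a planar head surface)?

upgradient

With h = a·x + b·y + c and MW-1 as origin, the differences give:
  (-355)·a + (-85)·b = +1.18
  (-305)·a + (-130)·b = +1.13
Eliminate b (×(-130) and ×(-85), subtract): 20225·a = -57.350 → a = ∂h/∂x = -0.002836
Back-substitute: b = ∂h/∂y = -0.002040.
Head at (669179, 5153649) = 299.80 + (-0.002836)·(-270) + (-0.002040)·(-360) = 301.30 m.
That is higher than the 300.93 m at MW-3, so the point is upgradient.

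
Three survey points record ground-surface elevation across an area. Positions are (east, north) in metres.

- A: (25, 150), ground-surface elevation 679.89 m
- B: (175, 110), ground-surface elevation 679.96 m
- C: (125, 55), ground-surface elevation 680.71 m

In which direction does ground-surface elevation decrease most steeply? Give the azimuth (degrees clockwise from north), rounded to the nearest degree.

With z = a·x + b·y + c and A as origin, the differences give:
  150·a + (-40)·b = +0.07
  100·a + (-95)·b = +0.82
Eliminate b (×(-95) and ×(-40), subtract): -10250·a = 26.150 → a = ∂z/∂x = -0.002551
Back-substitute: b = ∂z/∂y = -0.01132.
Steepest decrease is along −∇f: components (+0.002551 E, +0.01132 N).
Azimuth = atan2(+0.002551, +0.01132) = 12.7° ≈ 013°.

013°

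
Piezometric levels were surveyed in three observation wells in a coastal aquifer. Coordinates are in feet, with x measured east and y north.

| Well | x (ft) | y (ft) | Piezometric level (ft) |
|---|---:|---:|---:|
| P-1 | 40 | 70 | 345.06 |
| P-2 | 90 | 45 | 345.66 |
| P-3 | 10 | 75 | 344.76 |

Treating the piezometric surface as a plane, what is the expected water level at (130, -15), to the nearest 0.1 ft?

346.4 ft

Three-point gradient (reference P-1): Δ to P-2 = (50, -25, +0.60), Δ to P-3 = (-30, 5, -0.30).
∂h/∂x = +0.009000, ∂h/∂y = -0.006000 (det = -500).
h(130, -15) = 345.06 + (+0.009000)·(90) + (-0.006000)·(-85) = 345.06 +0.810 +0.510 = 346.380 ft.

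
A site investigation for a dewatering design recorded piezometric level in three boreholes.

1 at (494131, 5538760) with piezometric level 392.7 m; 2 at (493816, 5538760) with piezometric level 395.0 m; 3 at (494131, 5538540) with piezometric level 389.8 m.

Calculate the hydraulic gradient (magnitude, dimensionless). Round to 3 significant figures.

∂h/∂x = (395.0 − 392.7) / (493816 − 494131) = -0.007302
∂h/∂y = (389.8 − 392.7) / (5538540 − 5538760) = +0.01318
|∇h| = √(-0.007302² + 0.01318²) = 0.01507

0.0151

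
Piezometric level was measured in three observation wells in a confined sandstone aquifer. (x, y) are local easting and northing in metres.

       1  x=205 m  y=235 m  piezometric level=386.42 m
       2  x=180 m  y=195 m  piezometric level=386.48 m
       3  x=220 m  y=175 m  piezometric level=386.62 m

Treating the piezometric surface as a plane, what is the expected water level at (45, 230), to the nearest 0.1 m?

386.1 m

Taking 1 as reference: 2−1 = (-25, -40, +0.06); 3−1 = (15, -60, +0.20).
Solve a·Δx + b·Δy = Δh: det = (-25)·(-60) − 15·(-40) = 2100.
∂h/∂x = [(+0.06)·(-60) − (+0.20)·(-40)] / 2100 = +0.002095
∂h/∂y = [(-25)·(+0.20) − 15·(+0.06)] / 2100 = -0.002810
h(45, 230) = 386.42 + (+0.002095)·(-160) + (-0.002810)·(-5) = 386.42 -0.335 +0.014 = 386.099 m.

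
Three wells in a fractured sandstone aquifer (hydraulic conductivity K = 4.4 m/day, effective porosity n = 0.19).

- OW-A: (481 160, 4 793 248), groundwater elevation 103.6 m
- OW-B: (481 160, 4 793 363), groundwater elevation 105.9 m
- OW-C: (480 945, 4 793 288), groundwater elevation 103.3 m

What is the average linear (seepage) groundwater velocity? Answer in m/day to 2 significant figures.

0.48 m/day

Differences from OW-A: to OW-B (Δx, Δy, Δh) = (0, 115, +2.3); to OW-C = (-215, 40, -0.3).
Solve a·Δx + b·Δy = Δh: det = 0·40 − (-215)·115 = 24725.
∂h/∂x = [(+2.3)·40 − (-0.3)·115] / 24725 = +0.005116
∂h/∂y = [0·(-0.3) − (-215)·(+2.3)] / 24725 = +0.02000
|∇h| = √(0.005116² + 0.02000²) = 0.02064
Seepage velocity v = K·i/n = 4.4 × 0.02064 / 0.19 = 0.478 m/day.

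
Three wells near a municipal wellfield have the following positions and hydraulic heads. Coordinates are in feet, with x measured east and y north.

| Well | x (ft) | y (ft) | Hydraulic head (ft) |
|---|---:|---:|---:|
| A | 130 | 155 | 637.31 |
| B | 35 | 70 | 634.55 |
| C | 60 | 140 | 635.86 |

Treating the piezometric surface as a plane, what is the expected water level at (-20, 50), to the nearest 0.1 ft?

Differences from A: to B (Δx, Δy, Δh) = (-95, -85, -2.76); to C = (-70, -15, -1.45).
Solve a·Δx + b·Δy = Δh: det = (-95)·(-15) − (-70)·(-85) = -4525.
∂h/∂x = [(-2.76)·(-15) − (-1.45)·(-85)] / -4525 = +0.01809
∂h/∂y = [(-95)·(-1.45) − (-70)·(-2.76)] / -4525 = +0.01225
h(-20, 50) = 637.31 + (+0.01809)·(-150) + (+0.01225)·(-105) = 637.31 -2.713 -1.287 = 633.310 ft.

633.3 ft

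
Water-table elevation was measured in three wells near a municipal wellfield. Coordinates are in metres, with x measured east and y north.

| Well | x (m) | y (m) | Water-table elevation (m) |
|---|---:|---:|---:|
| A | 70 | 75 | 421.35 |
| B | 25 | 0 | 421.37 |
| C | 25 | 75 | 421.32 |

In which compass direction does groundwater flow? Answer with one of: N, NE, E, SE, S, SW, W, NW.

NW

Differences from A: to B (Δx, Δy, Δh) = (-45, -75, +0.02); to C = (-45, 0, -0.03).
Solve a·Δx + b·Δy = Δh: det = (-45)·0 − (-45)·(-75) = -3375.
∂h/∂x = [(+0.02)·0 − (-0.03)·(-75)] / -3375 = +0.0006667
∂h/∂y = [(-45)·(-0.03) − (-45)·(+0.02)] / -3375 = -0.0006667
Flow = −∇h = (-0.0006667 east, +0.0006667 north), which points northwest.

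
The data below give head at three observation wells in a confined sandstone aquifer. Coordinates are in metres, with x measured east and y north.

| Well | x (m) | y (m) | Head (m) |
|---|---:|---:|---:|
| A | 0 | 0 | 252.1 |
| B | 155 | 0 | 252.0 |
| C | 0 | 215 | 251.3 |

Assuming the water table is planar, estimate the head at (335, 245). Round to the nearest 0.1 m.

251.0 m

∂h/∂x = (252.0 − 252.1) / (155 − 0) = -0.0006452
∂h/∂y = (251.3 − 252.1) / (215 − 0) = -0.003721
h(335, 245) = 252.1 + (-0.0006452)·(335) + (-0.003721)·(245) = 252.1 -0.216 -0.912 = 250.972 m.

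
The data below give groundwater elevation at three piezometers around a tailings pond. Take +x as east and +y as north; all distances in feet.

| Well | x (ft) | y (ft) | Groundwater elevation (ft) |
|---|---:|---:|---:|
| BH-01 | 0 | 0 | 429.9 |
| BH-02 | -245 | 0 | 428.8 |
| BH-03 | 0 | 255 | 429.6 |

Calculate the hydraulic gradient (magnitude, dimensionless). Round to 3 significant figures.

0.00464

∂h/∂x = (428.8 − 429.9) / (-245 − 0) = +0.004490
∂h/∂y = (429.6 − 429.9) / (255 − 0) = -0.001176
|∇h| = √(0.004490² + -0.001176²) = 0.004641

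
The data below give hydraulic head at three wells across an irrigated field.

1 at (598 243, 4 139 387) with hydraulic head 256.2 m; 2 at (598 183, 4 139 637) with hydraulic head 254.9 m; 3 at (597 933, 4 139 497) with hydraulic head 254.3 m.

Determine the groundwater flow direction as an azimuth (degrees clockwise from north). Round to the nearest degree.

311°

Taking 1 as reference: 2−1 = (-60, 250, -1.3); 3−1 = (-310, 110, -1.9).
Determinant of the coordinate differences = (-60)·110 − (-310)·250 = 70900.
∂h/∂x = [(-1.3)·110 − (-1.9)·250] / 70900 = +0.004683
∂h/∂y = [(-60)·(-1.9) − (-310)·(-1.3)] / 70900 = -0.004076
Flow direction (−∇h) has components (-0.004683 E, +0.004076 N).
Azimuth = atan2(E, N) = atan2(-0.004683, +0.004076) = 311.0° ≈ 311°.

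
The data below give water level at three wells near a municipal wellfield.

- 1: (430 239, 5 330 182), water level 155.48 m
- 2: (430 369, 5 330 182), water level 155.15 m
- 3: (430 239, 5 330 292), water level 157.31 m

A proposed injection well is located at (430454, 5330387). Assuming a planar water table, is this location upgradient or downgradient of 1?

∂h/∂x = (155.15 − 155.48) / (430369 − 430239) = -0.002538
∂h/∂y = (157.31 − 155.48) / (5330292 − 5330182) = +0.01664
Head at (430454, 5330387) = 155.48 + (-0.002538)·(215) + (+0.01664)·(205) = 158.34 m.
That is higher than the 155.48 m at 1, so the point is upgradient.

upgradient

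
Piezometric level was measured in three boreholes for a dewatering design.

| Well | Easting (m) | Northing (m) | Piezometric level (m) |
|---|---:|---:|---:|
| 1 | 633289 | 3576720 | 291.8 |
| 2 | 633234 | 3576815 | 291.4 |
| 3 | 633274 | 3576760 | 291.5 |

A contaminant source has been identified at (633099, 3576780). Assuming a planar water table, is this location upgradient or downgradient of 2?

upgradient

Three-point gradient (reference 1): Δ to 2 = (-55, 95, -0.4), Δ to 3 = (-15, 40, -0.3).
∂h/∂x = -0.01613, ∂h/∂y = -0.01355 (det = -775).
Head at (633099, 3576780) = 291.8 + (-0.01613)·(-190) + (-0.01355)·(60) = 294.05 m.
That is higher than the 291.4 m at 2, so the point is upgradient.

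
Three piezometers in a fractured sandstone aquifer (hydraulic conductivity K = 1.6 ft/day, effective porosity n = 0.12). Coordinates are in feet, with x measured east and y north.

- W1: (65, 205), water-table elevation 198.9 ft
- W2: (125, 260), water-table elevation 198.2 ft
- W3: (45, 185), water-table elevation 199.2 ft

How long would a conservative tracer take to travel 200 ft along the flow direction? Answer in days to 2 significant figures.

320 days

Taking W1 as reference: W2−W1 = (60, 55, -0.7); W3−W1 = (-20, -20, +0.3).
Determinant of the coordinate differences = 60·(-20) − (-20)·55 = -100.
∂h/∂x = [(-0.7)·(-20) − (+0.3)·55] / -100 = +0.02500
∂h/∂y = [60·(+0.3) − (-20)·(-0.7)] / -100 = -0.04000
|∇h| = √(0.02500² + -0.04000²) = 0.04717
Seepage velocity v = K·i/n = 1.6 × 0.04717 / 0.12 = 0.6289 ft/day.
t = 200 / 0.6289 = 318 days.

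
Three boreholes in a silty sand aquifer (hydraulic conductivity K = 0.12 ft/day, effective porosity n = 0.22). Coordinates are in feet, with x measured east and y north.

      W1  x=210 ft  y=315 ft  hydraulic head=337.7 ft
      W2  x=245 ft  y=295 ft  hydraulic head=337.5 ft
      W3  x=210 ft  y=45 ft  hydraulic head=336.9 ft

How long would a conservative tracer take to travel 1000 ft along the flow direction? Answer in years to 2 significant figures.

Three-point gradient (reference W1): Δ to W2 = (35, -20, -0.2), Δ to W3 = (0, -270, -0.8).
∂h/∂x = -0.004021, ∂h/∂y = +0.002963 (det = -9450).
|∇h| = √(-0.004021² + 0.002963²) = 0.004995
Seepage velocity v = K·i/n = 0.12 × 0.004995 / 0.22 = 0.002725 ft/day.
t = 1000 / 0.002725 = 3.67e+05 days = 1e+03 years.

1000 years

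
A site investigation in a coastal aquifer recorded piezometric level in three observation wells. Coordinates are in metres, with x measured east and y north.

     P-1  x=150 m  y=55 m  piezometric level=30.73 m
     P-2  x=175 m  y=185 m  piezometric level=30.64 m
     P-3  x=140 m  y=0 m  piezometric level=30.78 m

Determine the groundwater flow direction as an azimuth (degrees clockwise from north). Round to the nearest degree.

283°

Taking P-1 as reference: P-2−P-1 = (25, 130, -0.09); P-3−P-1 = (-10, -55, +0.05).
Solve a·Δx + b·Δy = Δh: det = 25·(-55) − (-10)·130 = -75.
∂h/∂x = [(-0.09)·(-55) − (+0.05)·130] / -75 = +0.02067
∂h/∂y = [25·(+0.05) − (-10)·(-0.09)] / -75 = -0.004667
Flow direction (−∇h) has components (-0.02067 E, +0.004667 N).
Azimuth = atan2(E, N) = atan2(-0.02067, +0.004667) = 282.7° ≈ 283°.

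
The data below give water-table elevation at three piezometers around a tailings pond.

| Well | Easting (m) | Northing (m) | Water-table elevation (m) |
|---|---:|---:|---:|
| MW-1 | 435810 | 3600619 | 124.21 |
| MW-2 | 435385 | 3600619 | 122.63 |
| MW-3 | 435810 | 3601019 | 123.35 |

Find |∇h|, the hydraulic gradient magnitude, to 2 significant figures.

∂h/∂x = (122.63 − 124.21) / (435385 − 435810) = +0.003718
∂h/∂y = (123.35 − 124.21) / (3601019 − 3600619) = -0.002150
|∇h| = √(0.003718² + -0.002150²) = 0.004295

0.0043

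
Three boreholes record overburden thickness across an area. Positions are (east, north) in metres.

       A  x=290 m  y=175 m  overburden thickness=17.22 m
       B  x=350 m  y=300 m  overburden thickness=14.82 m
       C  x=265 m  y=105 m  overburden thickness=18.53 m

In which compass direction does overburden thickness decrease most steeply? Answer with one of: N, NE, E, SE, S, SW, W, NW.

N

Three-point gradient (reference A): Δ to B = (60, 125, -2.40), Δ to C = (-25, -70, +1.31).
∂d/∂x = -0.003953, ∂d/∂y = -0.01730 (det = -1075).
Steepest decrease is along −∇f = (+0.003953 E, +0.01730 N) → north.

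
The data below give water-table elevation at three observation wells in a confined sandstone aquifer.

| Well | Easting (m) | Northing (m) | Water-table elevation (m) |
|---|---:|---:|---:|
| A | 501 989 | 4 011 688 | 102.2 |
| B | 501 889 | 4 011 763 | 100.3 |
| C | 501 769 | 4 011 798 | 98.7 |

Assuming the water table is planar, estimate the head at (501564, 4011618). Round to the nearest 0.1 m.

98.9 m

Three-point gradient (reference A): Δ to B = (-100, 75, -1.9), Δ to C = (-220, 110, -3.5).
∂h/∂x = +0.009727, ∂h/∂y = -0.01236 (det = 5500).
h(501564, 4011618) = 102.2 + (+0.009727)·(-425) + (-0.01236)·(-70) = 102.2 -4.134 +0.865 = 98.931 m.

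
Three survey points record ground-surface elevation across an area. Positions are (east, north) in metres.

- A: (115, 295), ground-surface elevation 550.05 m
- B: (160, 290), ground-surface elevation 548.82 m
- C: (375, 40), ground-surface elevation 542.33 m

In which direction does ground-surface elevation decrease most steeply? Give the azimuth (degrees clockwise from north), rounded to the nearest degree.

Taking A as reference: B−A = (45, -5, -1.23); C−A = (260, -255, -7.72).
Solve a·Δx + b·Δy = Δz: det = 45·(-255) − 260·(-5) = -10175.
∂z/∂x = [(-1.23)·(-255) − (-7.72)·(-5)] / -10175 = -0.02703
∂z/∂y = [45·(-7.72) − 260·(-1.23)] / -10175 = +0.002713
Steepest decrease is along −∇f: components (+0.02703 E, -0.002713 N).
Azimuth = atan2(+0.02703, -0.002713) = 95.7° ≈ 096°.

096°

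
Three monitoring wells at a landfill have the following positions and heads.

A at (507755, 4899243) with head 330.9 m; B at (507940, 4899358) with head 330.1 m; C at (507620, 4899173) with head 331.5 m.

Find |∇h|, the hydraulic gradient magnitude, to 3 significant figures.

Taking A as reference: B−A = (185, 115, -0.8); C−A = (-135, -70, +0.6).
Determinant of the coordinate differences = 185·(-70) − (-135)·115 = 2575.
∂h/∂x = [(-0.8)·(-70) − (+0.6)·115] / 2575 = -0.005049
∂h/∂y = [185·(+0.6) − (-135)·(-0.8)] / 2575 = +0.001165
|∇h| = √(-0.005049² + 0.001165²) = 0.005182

0.00518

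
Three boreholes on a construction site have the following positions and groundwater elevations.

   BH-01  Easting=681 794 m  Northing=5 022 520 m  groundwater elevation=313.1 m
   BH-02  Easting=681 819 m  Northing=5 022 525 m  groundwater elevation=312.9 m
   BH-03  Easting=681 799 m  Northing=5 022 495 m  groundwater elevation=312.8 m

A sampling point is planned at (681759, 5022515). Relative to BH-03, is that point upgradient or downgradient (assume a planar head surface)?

Taking BH-01 as reference: BH-02−BH-01 = (25, 5, -0.2); BH-03−BH-01 = (5, -25, -0.3).
Solve a·Δx + b·Δy = Δh: det = 25·(-25) − 5·5 = -650.
∂h/∂x = [(-0.2)·(-25) − (-0.3)·5] / -650 = -0.01000
∂h/∂y = [25·(-0.3) − 5·(-0.2)] / -650 = +0.01000
Head at (681759, 5022515) = 313.1 + (-0.01000)·(-35) + (+0.01000)·(-5) = 313.40 m.
That is higher than the 312.8 m at BH-03, so the point is upgradient.

upgradient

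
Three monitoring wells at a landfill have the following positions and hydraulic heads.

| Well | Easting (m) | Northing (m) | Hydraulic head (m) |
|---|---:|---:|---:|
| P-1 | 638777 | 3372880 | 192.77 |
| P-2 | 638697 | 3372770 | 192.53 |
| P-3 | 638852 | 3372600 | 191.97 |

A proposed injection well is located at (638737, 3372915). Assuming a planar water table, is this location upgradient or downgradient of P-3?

With h = a·x + b·y + c and P-1 as origin, the differences give:
  (-80)·a + (-110)·b = -0.24
  75·a + (-280)·b = -0.80
Eliminate b (×(-280) and ×(-110), subtract): 30650·a = -20.800 → a = ∂h/∂x = -0.0006786
Back-substitute: b = ∂h/∂y = +0.002675.
Head at (638737, 3372915) = 192.77 + (-0.0006786)·(-40) + (+0.002675)·(35) = 192.89 m.
That is higher than the 191.97 m at P-3, so the point is upgradient.

upgradient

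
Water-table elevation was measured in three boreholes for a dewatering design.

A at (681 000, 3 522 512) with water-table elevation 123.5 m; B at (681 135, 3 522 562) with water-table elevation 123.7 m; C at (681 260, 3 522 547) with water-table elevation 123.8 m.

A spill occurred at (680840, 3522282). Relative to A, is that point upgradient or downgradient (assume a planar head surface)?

downgradient

Taking A as reference: B−A = (135, 50, +0.2); C−A = (260, 35, +0.3).
Determinant of the coordinate differences = 135·35 − 260·50 = -8275.
∂h/∂x = [(+0.2)·35 − (+0.3)·50] / -8275 = +0.0009668
∂h/∂y = [135·(+0.3) − 260·(+0.2)] / -8275 = +0.001390
Head at (680840, 3522282) = 123.5 + (+0.0009668)·(-160) + (+0.001390)·(-230) = 123.03 m.
That is lower than the 123.5 m at A, so the point is downgradient.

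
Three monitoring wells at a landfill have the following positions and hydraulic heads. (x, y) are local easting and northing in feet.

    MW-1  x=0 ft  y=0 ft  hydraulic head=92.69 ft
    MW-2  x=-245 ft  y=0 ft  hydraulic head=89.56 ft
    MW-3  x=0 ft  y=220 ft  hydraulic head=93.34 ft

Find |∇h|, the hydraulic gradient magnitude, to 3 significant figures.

0.0131

∂h/∂x = (89.56 − 92.69) / (-245 − 0) = +0.01278
∂h/∂y = (93.34 − 92.69) / (220 − 0) = +0.002955
|∇h| = √(0.01278² + 0.002955²) = 0.01312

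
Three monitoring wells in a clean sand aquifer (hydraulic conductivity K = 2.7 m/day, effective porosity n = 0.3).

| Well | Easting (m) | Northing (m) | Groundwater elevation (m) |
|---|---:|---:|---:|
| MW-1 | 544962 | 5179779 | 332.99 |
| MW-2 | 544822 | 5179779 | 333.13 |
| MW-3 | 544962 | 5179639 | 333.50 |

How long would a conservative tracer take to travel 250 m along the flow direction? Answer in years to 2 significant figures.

20 years

∂h/∂x = (333.13 − 332.99) / (544822 − 544962) = -0.0010000
∂h/∂y = (333.50 − 332.99) / (5179639 − 5179779) = -0.003643
|∇h| = √(-0.0010000² + -0.003643²) = 0.003778
Seepage velocity v = K·i/n = 2.7 × 0.003778 / 0.3 = 0.034 m/day.
t = 250 / 0.034 = 7353 days = 20.1 years.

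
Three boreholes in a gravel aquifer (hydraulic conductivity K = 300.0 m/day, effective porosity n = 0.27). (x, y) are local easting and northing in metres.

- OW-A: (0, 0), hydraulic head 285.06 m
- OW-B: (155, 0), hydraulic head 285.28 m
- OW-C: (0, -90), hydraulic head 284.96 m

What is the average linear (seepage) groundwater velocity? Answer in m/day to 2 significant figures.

∂h/∂x = (285.28 − 285.06) / (155 − 0) = +0.001419
∂h/∂y = (284.96 − 285.06) / (-90 − 0) = +0.001111
|∇h| = √(0.001419² + 0.001111²) = 0.001802
Seepage velocity v = K·i/n = 300.0 × 0.001802 / 0.27 = 2.002 m/day.

2.0 m/day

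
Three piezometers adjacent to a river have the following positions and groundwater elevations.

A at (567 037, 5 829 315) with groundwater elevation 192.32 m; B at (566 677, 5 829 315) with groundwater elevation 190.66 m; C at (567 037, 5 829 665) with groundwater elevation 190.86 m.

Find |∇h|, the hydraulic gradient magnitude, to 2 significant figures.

0.0062

∂h/∂x = (190.66 − 192.32) / (566677 − 567037) = +0.004611
∂h/∂y = (190.86 − 192.32) / (5829665 − 5829315) = -0.004171
|∇h| = √(0.004611² + -0.004171²) = 0.006218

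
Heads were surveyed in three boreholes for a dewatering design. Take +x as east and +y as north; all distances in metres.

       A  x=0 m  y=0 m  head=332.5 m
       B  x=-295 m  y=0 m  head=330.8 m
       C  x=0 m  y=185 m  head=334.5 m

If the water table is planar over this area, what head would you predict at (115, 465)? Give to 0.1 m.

338.2 m

∂h/∂x = (330.8 − 332.5) / (-295 − 0) = +0.005763
∂h/∂y = (334.5 − 332.5) / (185 − 0) = +0.01081
h(115, 465) = 332.5 + (+0.005763)·(115) + (+0.01081)·(465) = 332.5 +0.663 +5.027 = 338.190 m.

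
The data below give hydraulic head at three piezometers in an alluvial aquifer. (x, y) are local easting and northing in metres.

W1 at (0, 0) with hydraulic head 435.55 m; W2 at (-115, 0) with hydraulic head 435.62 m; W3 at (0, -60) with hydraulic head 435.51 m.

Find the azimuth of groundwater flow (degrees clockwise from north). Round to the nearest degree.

138°

∂h/∂x = (435.62 − 435.55) / (-115 − 0) = -0.0006087
∂h/∂y = (435.51 − 435.55) / (-60 − 0) = +0.0006667
Flow direction (−∇h) has components (+0.0006087 E, -0.0006667 N).
Azimuth = atan2(E, N) = atan2(+0.0006087, -0.0006667) = 137.6° ≈ 138°.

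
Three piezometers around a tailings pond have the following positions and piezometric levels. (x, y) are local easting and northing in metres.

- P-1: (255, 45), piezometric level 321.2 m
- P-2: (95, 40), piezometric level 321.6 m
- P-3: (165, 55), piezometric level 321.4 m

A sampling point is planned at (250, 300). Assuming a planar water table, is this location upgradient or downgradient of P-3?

Differences from P-1: to P-2 (Δx, Δy, Δh) = (-160, -5, +0.4); to P-3 = (-90, 10, +0.2).
Determinant of the coordinate differences = (-160)·10 − (-90)·(-5) = -2050.
∂h/∂x = [(+0.4)·10 − (+0.2)·(-5)] / -2050 = -0.002439
∂h/∂y = [(-160)·(+0.2) − (-90)·(+0.4)] / -2050 = -0.001951
Head at (250, 300) = 321.2 + (-0.002439)·(-5) + (-0.001951)·(255) = 320.71 m.
That is lower than the 321.4 m at P-3, so the point is downgradient.

downgradient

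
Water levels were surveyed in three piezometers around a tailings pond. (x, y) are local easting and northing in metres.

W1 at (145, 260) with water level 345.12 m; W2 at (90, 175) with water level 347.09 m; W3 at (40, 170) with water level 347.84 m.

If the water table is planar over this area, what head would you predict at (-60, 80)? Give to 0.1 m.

350.5 m

With h = a·x + b·y + c and W1 as origin, the differences give:
  (-55)·a + (-85)·b = +1.97
  (-105)·a + (-90)·b = +2.72
Eliminate b (×(-90) and ×(-85), subtract): -3975·a = 53.900 → a = ∂h/∂x = -0.01356
Back-substitute: b = ∂h/∂y = -0.01440.
h(-60, 80) = 345.12 + (-0.01356)·(-205) + (-0.01440)·(-180) = 345.12 +2.780 +2.592 = 350.492 m.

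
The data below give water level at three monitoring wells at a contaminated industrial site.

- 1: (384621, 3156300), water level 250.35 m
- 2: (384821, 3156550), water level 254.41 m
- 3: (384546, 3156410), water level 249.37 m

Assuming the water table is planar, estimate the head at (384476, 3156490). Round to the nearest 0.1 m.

248.4 m

With h = a·x + b·y + c and 1 as origin, the differences give:
  200·a + 250·b = +4.06
  (-75)·a + 110·b = -0.98
Eliminate b (×110 and ×250, subtract): 40750·a = 691.600 → a = ∂h/∂x = +0.01697
Back-substitute: b = ∂h/∂y = +0.002663.
h(384476, 3156490) = 250.35 + (+0.01697)·(-145) + (+0.002663)·(190) = 250.35 -2.461 +0.506 = 248.395 m.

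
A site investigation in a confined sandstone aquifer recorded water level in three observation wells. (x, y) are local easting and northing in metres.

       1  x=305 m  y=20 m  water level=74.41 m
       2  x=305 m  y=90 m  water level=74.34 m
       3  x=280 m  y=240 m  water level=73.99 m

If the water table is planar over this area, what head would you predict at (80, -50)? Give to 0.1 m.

Taking 1 as reference: 2−1 = (0, 70, -0.07); 3−1 = (-25, 220, -0.42).
Solve a·Δx + b·Δy = Δh: det = 0·220 − (-25)·70 = 1750.
∂h/∂x = [(-0.07)·220 − (-0.42)·70] / 1750 = +0.008000
∂h/∂y = [0·(-0.42) − (-25)·(-0.07)] / 1750 = -0.0010000
h(80, -50) = 74.41 + (+0.008000)·(-225) + (-0.0010000)·(-70) = 74.41 -1.800 +0.070 = 72.680 m.

72.7 m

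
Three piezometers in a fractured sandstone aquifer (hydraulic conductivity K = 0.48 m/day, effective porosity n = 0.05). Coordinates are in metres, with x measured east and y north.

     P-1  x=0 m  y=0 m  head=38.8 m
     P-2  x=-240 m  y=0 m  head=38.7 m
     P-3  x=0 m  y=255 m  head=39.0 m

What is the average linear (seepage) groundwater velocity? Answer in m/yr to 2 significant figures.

3.1 m/yr

∂h/∂x = (38.7 − 38.8) / (-240 − 0) = +0.0004167
∂h/∂y = (39.0 − 38.8) / (255 − 0) = +0.0007843
|∇h| = √(0.0004167² + 0.0007843²) = 0.0008881
Seepage velocity v = K·i/n = 0.48 × 0.0008881 / 0.05 = 0.008526 m/day = 3.114 m/yr.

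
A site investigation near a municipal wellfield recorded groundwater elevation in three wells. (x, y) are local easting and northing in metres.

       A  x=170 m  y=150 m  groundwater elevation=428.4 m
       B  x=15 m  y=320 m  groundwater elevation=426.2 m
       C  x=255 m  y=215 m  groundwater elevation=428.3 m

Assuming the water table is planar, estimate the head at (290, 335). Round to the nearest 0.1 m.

427.5 m

Differences from A: to B (Δx, Δy, Δh) = (-155, 170, -2.2); to C = (85, 65, -0.1).
Determinant of the coordinate differences = (-155)·65 − 85·170 = -24525.
∂h/∂x = [(-2.2)·65 − (-0.1)·170] / -24525 = +0.005138
∂h/∂y = [(-155)·(-0.1) − 85·(-2.2)] / -24525 = -0.008257
h(290, 335) = 428.4 + (+0.005138)·(120) + (-0.008257)·(185) = 428.4 +0.617 -1.528 = 427.489 m.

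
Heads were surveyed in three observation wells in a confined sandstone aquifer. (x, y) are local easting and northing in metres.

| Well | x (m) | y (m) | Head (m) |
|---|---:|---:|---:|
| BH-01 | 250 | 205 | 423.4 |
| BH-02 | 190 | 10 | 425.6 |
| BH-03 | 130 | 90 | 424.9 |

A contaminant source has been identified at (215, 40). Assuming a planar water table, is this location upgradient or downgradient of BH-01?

Taking BH-01 as reference: BH-02−BH-01 = (-60, -195, +2.2); BH-03−BH-01 = (-120, -115, +1.5).
Determinant of the coordinate differences = (-60)·(-115) − (-120)·(-195) = -16500.
∂h/∂x = [(+2.2)·(-115) − (+1.5)·(-195)] / -16500 = -0.002394
∂h/∂y = [(-60)·(+1.5) − (-120)·(+2.2)] / -16500 = -0.01055
Head at (215, 40) = 423.4 + (-0.002394)·(-35) + (-0.01055)·(-165) = 425.22 m.
That is higher than the 423.4 m at BH-01, so the point is upgradient.

upgradient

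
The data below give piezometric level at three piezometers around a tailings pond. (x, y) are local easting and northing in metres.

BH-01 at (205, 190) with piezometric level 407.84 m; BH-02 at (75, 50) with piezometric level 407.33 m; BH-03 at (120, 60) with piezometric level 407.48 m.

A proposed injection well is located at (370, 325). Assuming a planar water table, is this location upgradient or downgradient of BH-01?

With h = a·x + b·y + c and BH-01 as origin, the differences give:
  (-130)·a + (-140)·b = -0.51
  (-85)·a + (-130)·b = -0.36
Eliminate b (×(-130) and ×(-140), subtract): 5000·a = 15.900 → a = ∂h/∂x = +0.003180
Back-substitute: b = ∂h/∂y = +0.0006900.
Head at (370, 325) = 407.84 + (+0.003180)·(165) + (+0.0006900)·(135) = 408.46 m.
That is higher than the 407.84 m at BH-01, so the point is upgradient.

upgradient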